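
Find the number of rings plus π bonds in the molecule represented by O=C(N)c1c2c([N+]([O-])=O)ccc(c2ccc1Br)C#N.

Molecular formula from the SMILES: C12H6BrN3O3.
DoU = (2C + 2 + N − H − X)/2 = (2·12 + 2 + 3 − 6 − 1)/2 = 22/2 = 11.
(Structurally: 2 ring(s) + 9 π bond(s) = 11.)

11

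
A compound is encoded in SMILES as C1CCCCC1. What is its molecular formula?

C6H12

Heavy atoms from the SMILES: 6 C.
Implicit hydrogens by atom environment:
  6 × C: 2 H each → 12
  Total hydrogens = 12.
Molecular formula: C6H12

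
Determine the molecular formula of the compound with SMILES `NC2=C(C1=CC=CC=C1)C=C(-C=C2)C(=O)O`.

Heavy atoms from the SMILES: 13 C, 1 N, 2 O.
Implicit hydrogens by atom environment:
  8 × C (aromatic): 1 H each → 8
  4 × C (aromatic): no H
  1 × C: no H
  1 × N: 2 H
  1 × O: 1 H
  1 × O: no H
  Total hydrogens = 11.
Molecular formula: C13H11NO2

C13H11NO2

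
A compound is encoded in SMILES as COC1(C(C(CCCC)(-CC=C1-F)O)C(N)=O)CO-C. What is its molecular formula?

C14H24FNO4

Heavy atoms from the SMILES: 14 C, 1 F, 1 N, 4 O.
Implicit hydrogens by atom environment:
  5 × C: 2 H each → 10
  4 × C: no H
  3 × C: 3 H each → 9
  3 × O: no H
  2 × C: 1 H each → 2
  1 × F: no H
  1 × N: 2 H
  1 × O: 1 H
  Total hydrogens = 24.
Molecular formula: C14H24FNO4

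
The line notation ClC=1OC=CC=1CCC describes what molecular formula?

Heavy atoms from the SMILES: 7 C, 1 Cl, 1 O.
Implicit hydrogens by atom environment:
  2 × C: 2 H each → 4
  2 × C (aromatic): 1 H each → 2
  2 × C (aromatic): no H
  1 × C: 3 H
  1 × Cl: no H
  1 × O (aromatic): no H
  Total hydrogens = 9.
Molecular formula: C7H9ClO

C7H9ClO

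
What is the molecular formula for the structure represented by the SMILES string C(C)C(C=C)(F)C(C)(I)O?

C7H12FIO

Heavy atoms from the SMILES: 7 C, 1 F, 1 I, 1 O.
Implicit hydrogens by atom environment:
  2 × C: 3 H each → 6
  2 × C: 2 H each → 4
  2 × C: no H
  1 × C: 1 H
  1 × F: no H
  1 × I: no H
  1 × O: 1 H
  Total hydrogens = 12.
Molecular formula: C7H12FIO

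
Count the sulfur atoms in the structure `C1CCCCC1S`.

1

The symbol for sulfur appears 1 time in the SMILES.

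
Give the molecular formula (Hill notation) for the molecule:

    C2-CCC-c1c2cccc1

C10H12

Heavy atoms from the SMILES: 10 C.
Implicit hydrogens by atom environment:
  4 × C: 2 H each → 8
  4 × C (aromatic): 1 H each → 4
  2 × C (aromatic): no H
  Total hydrogens = 12.
Molecular formula: C10H12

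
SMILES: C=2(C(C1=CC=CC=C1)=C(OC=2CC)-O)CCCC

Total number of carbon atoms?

16

The symbol for carbon appears 16 times in the SMILES.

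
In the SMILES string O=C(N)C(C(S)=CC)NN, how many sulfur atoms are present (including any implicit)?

The symbol for sulfur appears 1 time in the SMILES.

1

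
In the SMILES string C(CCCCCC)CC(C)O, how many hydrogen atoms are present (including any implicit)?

Hydrogens are implicit in SMILES; fill each atom to its normal valence:
  7 × C: 2 H each → 14
  2 × C: 3 H each → 6
  1 × C: 1 H
  1 × O: 1 H
  Total hydrogens = 22.

22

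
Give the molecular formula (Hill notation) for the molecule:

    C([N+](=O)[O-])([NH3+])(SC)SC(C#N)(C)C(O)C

Heavy atoms from the SMILES: 7 C, 3 N, 3 O, 2 S.
Implicit hydrogens by atom environment:
  3 × C: 3 H each → 9
  3 × C: no H
  2 × S: no H
  1 × C: 1 H
  1 × N (charge +1): 3 H
  1 × N: no H
  1 × N (charge +1): no H
  1 × O: 1 H
  1 × O: no H
  1 × O (charge -1): no H
  Total hydrogens = 14.
Net charge +1.
Molecular formula: C7H14N3O3S2+

C7H14N3O3S2+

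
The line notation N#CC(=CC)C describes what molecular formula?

C5H7N

Heavy atoms from the SMILES: 5 C, 1 N.
Implicit hydrogens by atom environment:
  2 × C: 3 H each → 6
  2 × C: no H
  1 × C: 1 H
  1 × N: no H
  Total hydrogens = 7.
Molecular formula: C5H7N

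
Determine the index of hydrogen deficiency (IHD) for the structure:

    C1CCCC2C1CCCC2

Molecular formula from the SMILES: C10H18.
DoU = (2C + 2 + N − H − X)/2 = (2·10 + 2 + 0 − 18 − 0)/2 = 4/2 = 2.
(Structurally: 2 ring(s) + 0 π bond(s) = 2.)

2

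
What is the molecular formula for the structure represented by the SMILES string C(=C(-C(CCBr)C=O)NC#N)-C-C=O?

C9H11BrN2O2

Heavy atoms from the SMILES: 1 Br, 9 C, 2 N, 2 O.
Implicit hydrogens by atom environment:
  4 × C: 1 H each → 4
  3 × C: 2 H each → 6
  2 × C: no H
  2 × O: no H
  1 × Br: no H
  1 × N: 1 H
  1 × N: no H
  Total hydrogens = 11.
Molecular formula: C9H11BrN2O2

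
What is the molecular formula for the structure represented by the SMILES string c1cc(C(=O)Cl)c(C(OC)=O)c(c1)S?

Heavy atoms from the SMILES: 9 C, 1 Cl, 3 O, 1 S.
Implicit hydrogens by atom environment:
  3 × C (aromatic): 1 H each → 3
  3 × C (aromatic): no H
  3 × O: no H
  2 × C: no H
  1 × C: 3 H
  1 × Cl: no H
  1 × S: 1 H
  Total hydrogens = 7.
Molecular formula: C9H7ClO3S

C9H7ClO3S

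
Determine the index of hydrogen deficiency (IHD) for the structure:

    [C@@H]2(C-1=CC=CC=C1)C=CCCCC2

6

Molecular formula from the SMILES: C13H16.
DoU = (2C + 2 + N − H − X)/2 = (2·13 + 2 + 0 − 16 − 0)/2 = 12/2 = 6.
(Structurally: 2 ring(s) + 4 π bond(s) = 6.)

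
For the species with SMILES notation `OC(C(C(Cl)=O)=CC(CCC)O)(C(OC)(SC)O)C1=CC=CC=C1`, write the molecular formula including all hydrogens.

Heavy atoms from the SMILES: 17 C, 1 Cl, 5 O, 1 S.
Implicit hydrogens by atom environment:
  5 × C (aromatic): 1 H each → 5
  4 × C: no H
  3 × C: 3 H each → 9
  3 × O: 1 H each → 3
  2 × C: 2 H each → 4
  2 × C: 1 H each → 2
  2 × O: no H
  1 × C (aromatic): no H
  1 × Cl: no H
  1 × S: no H
  Total hydrogens = 23.
Molecular formula: C17H23ClO5S

C17H23ClO5S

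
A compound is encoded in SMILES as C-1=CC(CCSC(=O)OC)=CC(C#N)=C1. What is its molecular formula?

Heavy atoms from the SMILES: 11 C, 1 N, 2 O, 1 S.
Implicit hydrogens by atom environment:
  4 × C (aromatic): 1 H each → 4
  2 × C: 2 H each → 4
  2 × C: no H
  2 × C (aromatic): no H
  2 × O: no H
  1 × C: 3 H
  1 × N: no H
  1 × S: no H
  Total hydrogens = 11.
Molecular formula: C11H11NO2S

C11H11NO2S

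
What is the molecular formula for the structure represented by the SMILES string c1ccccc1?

Heavy atoms from the SMILES: 6 C.
Implicit hydrogens by atom environment:
  6 × C (aromatic): 1 H each → 6
  Total hydrogens = 6.
Molecular formula: C6H6

C6H6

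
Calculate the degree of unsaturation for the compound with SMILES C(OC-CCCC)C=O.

Molecular formula from the SMILES: C7H14O2.
DoU = (2C + 2 + N − H − X)/2 = (2·7 + 2 + 0 − 14 − 0)/2 = 2/2 = 1.
(Structurally: 0 ring(s) + 1 π bond(s) = 1.)

1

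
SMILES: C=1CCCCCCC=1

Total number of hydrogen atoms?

14

Hydrogens are implicit in SMILES; fill each atom to its normal valence:
  6 × C: 2 H each → 12
  2 × C: 1 H each → 2
  Total hydrogens = 14.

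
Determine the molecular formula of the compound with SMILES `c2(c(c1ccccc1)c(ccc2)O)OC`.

C13H12O2

Heavy atoms from the SMILES: 13 C, 2 O.
Implicit hydrogens by atom environment:
  8 × C (aromatic): 1 H each → 8
  4 × C (aromatic): no H
  1 × C: 3 H
  1 × O: 1 H
  1 × O: no H
  Total hydrogens = 12.
Molecular formula: C13H12O2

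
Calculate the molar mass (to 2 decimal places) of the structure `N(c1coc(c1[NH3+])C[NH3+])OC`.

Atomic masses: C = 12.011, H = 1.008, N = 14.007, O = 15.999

159.19

Molecular formula: [C6H13N3O2]2+.
M = 6×12.011 + 13×1.008 + 3×14.007 + 2×15.999 = 159.19 g/mol.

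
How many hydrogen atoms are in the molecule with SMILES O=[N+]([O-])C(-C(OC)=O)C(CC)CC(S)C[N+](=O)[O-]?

Hydrogens are implicit in SMILES; fill each atom to its normal valence:
  4 × O: no H
  3 × C: 2 H each → 6
  3 × C: 1 H each → 3
  2 × C: 3 H each → 6
  2 × N (charge +1): no H
  2 × O (charge -1): no H
  1 × C: no H
  1 × S: 1 H
  Total hydrogens = 16.

16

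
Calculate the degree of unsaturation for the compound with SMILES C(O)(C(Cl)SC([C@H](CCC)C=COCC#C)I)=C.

4

Molecular formula from the SMILES: C13H18ClIO2S.
DoU = (2C + 2 + N − H − X)/2 = (2·13 + 2 + 0 − 18 − 2)/2 = 8/2 = 4.
(Structurally: 0 ring(s) + 4 π bond(s) = 4.)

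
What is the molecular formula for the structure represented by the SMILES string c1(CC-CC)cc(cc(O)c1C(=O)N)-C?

Heavy atoms from the SMILES: 12 C, 1 N, 2 O.
Implicit hydrogens by atom environment:
  4 × C (aromatic): no H
  3 × C: 2 H each → 6
  2 × C: 3 H each → 6
  2 × C (aromatic): 1 H each → 2
  1 × C: no H
  1 × N: 2 H
  1 × O: 1 H
  1 × O: no H
  Total hydrogens = 17.
Molecular formula: C12H17NO2

C12H17NO2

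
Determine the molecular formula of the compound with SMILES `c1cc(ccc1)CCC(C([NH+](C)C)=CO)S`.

C13H20NOS+

Heavy atoms from the SMILES: 13 C, 1 N, 1 O, 1 S.
Implicit hydrogens by atom environment:
  5 × C (aromatic): 1 H each → 5
  2 × C: 3 H each → 6
  2 × C: 2 H each → 4
  2 × C: 1 H each → 2
  1 × C: no H
  1 × C (aromatic): no H
  1 × N (charge +1): 1 H
  1 × O: 1 H
  1 × S: 1 H
  Total hydrogens = 20.
Net charge +1.
Molecular formula: C13H20NOS+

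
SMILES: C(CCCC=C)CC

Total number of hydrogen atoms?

Hydrogens are implicit in SMILES; fill each atom to its normal valence:
  6 × C: 2 H each → 12
  1 × C: 3 H
  1 × C: 1 H
  Total hydrogens = 16.

16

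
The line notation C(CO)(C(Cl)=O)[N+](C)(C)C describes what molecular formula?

Heavy atoms from the SMILES: 6 C, 1 Cl, 1 N, 2 O.
Implicit hydrogens by atom environment:
  3 × C: 3 H each → 9
  1 × C: 2 H
  1 × C: 1 H
  1 × C: no H
  1 × Cl: no H
  1 × N (charge +1): no H
  1 × O: 1 H
  1 × O: no H
  Total hydrogens = 13.
Net charge +1.
Molecular formula: C6H13ClNO2+

C6H13ClNO2+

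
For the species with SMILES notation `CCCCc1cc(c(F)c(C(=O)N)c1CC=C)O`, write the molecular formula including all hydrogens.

Heavy atoms from the SMILES: 14 C, 1 F, 1 N, 2 O.
Implicit hydrogens by atom environment:
  5 × C: 2 H each → 10
  5 × C (aromatic): no H
  1 × C: 3 H
  1 × C (aromatic): 1 H
  1 × C: 1 H
  1 × C: no H
  1 × F: no H
  1 × N: 2 H
  1 × O: 1 H
  1 × O: no H
  Total hydrogens = 18.
Molecular formula: C14H18FNO2

C14H18FNO2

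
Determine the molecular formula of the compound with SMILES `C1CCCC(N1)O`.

Heavy atoms from the SMILES: 5 C, 1 N, 1 O.
Implicit hydrogens by atom environment:
  4 × C: 2 H each → 8
  1 × C: 1 H
  1 × N: 1 H
  1 × O: 1 H
  Total hydrogens = 11.
Molecular formula: C5H11NO

C5H11NO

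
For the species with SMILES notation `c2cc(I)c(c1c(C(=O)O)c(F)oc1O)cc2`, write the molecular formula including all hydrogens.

C11H6FIO4

Heavy atoms from the SMILES: 11 C, 1 F, 1 I, 4 O.
Implicit hydrogens by atom environment:
  6 × C (aromatic): no H
  4 × C (aromatic): 1 H each → 4
  2 × O: 1 H each → 2
  1 × C: no H
  1 × F: no H
  1 × I: no H
  1 × O (aromatic): no H
  1 × O: no H
  Total hydrogens = 6.
Molecular formula: C11H6FIO4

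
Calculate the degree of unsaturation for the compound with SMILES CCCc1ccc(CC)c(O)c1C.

4

Molecular formula from the SMILES: C12H18O.
DoU = (2C + 2 + N − H − X)/2 = (2·12 + 2 + 0 − 18 − 0)/2 = 8/2 = 4.
(Structurally: 1 ring(s) + 3 π bond(s) = 4.)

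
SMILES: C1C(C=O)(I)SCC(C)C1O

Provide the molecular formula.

Heavy atoms from the SMILES: 7 C, 1 I, 2 O, 1 S.
Implicit hydrogens by atom environment:
  3 × C: 1 H each → 3
  2 × C: 2 H each → 4
  1 × C: 3 H
  1 × C: no H
  1 × I: no H
  1 × O: 1 H
  1 × O: no H
  1 × S: no H
  Total hydrogens = 11.
Molecular formula: C7H11IO2S

C7H11IO2S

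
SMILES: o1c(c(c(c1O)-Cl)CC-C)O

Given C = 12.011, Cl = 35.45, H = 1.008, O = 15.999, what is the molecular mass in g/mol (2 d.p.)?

176.60

Molecular formula: C7H9ClO3.
M = 7×12.011 + 1×35.45 + 9×1.008 + 3×15.999 = 176.60 g/mol.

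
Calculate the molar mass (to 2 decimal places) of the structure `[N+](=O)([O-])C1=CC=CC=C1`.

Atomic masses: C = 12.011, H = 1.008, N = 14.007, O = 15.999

Molecular formula: C6H5NO2.
M = 6×12.011 + 5×1.008 + 1×14.007 + 2×15.999 = 123.11 g/mol.

123.11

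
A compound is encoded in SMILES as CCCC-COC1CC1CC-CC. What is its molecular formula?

Heavy atoms from the SMILES: 12 C, 1 O.
Implicit hydrogens by atom environment:
  8 × C: 2 H each → 16
  2 × C: 3 H each → 6
  2 × C: 1 H each → 2
  1 × O: no H
  Total hydrogens = 24.
Molecular formula: C12H24O

C12H24O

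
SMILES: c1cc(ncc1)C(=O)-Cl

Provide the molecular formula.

C6H4ClNO

Heavy atoms from the SMILES: 6 C, 1 Cl, 1 N, 1 O.
Implicit hydrogens by atom environment:
  4 × C (aromatic): 1 H each → 4
  1 × C (aromatic): no H
  1 × C: no H
  1 × Cl: no H
  1 × N (aromatic): no H
  1 × O: no H
  Total hydrogens = 4.
Molecular formula: C6H4ClNO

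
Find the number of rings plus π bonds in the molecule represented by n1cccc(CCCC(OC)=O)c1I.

5

Molecular formula from the SMILES: C10H12INO2.
DoU = (2C + 2 + N − H − X)/2 = (2·10 + 2 + 1 − 12 − 1)/2 = 10/2 = 5.
(Structurally: 1 ring(s) + 4 π bond(s) = 5.)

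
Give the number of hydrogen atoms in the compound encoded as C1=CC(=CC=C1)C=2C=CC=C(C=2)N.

11

Hydrogens are implicit in SMILES; fill each atom to its normal valence:
  9 × C (aromatic): 1 H each → 9
  3 × C (aromatic): no H
  1 × N: 2 H
  Total hydrogens = 11.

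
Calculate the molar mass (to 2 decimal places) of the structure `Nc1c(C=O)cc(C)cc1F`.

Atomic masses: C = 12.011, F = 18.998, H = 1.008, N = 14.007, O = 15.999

153.16

Molecular formula: C8H8FNO.
M = 8×12.011 + 1×18.998 + 8×1.008 + 1×14.007 + 1×15.999 = 153.16 g/mol.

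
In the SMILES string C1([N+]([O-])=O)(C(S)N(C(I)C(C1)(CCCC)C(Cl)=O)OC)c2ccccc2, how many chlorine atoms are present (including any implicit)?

The symbol for chlorine appears 1 time in the SMILES.

1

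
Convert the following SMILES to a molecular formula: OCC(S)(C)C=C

Heavy atoms from the SMILES: 5 C, 1 O, 1 S.
Implicit hydrogens by atom environment:
  2 × C: 2 H each → 4
  1 × C: 3 H
  1 × C: 1 H
  1 × C: no H
  1 × O: 1 H
  1 × S: 1 H
  Total hydrogens = 10.
Molecular formula: C5H10OS

C5H10OS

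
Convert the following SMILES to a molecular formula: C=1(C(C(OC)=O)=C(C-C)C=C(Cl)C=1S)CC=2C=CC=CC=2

Heavy atoms from the SMILES: 17 C, 1 Cl, 2 O, 1 S.
Implicit hydrogens by atom environment:
  6 × C (aromatic): 1 H each → 6
  6 × C (aromatic): no H
  2 × C: 3 H each → 6
  2 × C: 2 H each → 4
  2 × O: no H
  1 × C: no H
  1 × Cl: no H
  1 × S: 1 H
  Total hydrogens = 17.
Molecular formula: C17H17ClO2S

C17H17ClO2S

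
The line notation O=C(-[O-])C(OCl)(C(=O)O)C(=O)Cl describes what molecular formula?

Heavy atoms from the SMILES: 4 C, 2 Cl, 6 O.
Implicit hydrogens by atom environment:
  4 × C: no H
  4 × O: no H
  2 × Cl: no H
  1 × O: 1 H
  1 × O (charge -1): no H
  Total hydrogens = 1.
Net charge -1.
Molecular formula: C4HCl2O6-

C4HCl2O6-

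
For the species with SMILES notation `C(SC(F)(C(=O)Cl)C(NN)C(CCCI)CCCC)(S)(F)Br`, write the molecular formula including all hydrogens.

Heavy atoms from the SMILES: 1 Br, 12 C, 1 Cl, 2 F, 1 I, 2 N, 1 O, 2 S.
Implicit hydrogens by atom environment:
  6 × C: 2 H each → 12
  3 × C: no H
  2 × C: 1 H each → 2
  2 × F: no H
  1 × Br: no H
  1 × C: 3 H
  1 × Cl: no H
  1 × I: no H
  1 × N: 2 H
  1 × N: 1 H
  1 × O: no H
  1 × S: 1 H
  1 × S: no H
  Total hydrogens = 21.
Molecular formula: C12H21BrClF2IN2OS2

C12H21BrClF2IN2OS2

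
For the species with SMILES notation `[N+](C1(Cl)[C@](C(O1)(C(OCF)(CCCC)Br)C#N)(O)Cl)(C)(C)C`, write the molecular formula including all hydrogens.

C13H21BrCl2FN2O3+

Heavy atoms from the SMILES: 1 Br, 13 C, 2 Cl, 1 F, 2 N, 3 O.
Implicit hydrogens by atom environment:
  5 × C: no H
  4 × C: 3 H each → 12
  4 × C: 2 H each → 8
  2 × Cl: no H
  2 × O: no H
  1 × Br: no H
  1 × F: no H
  1 × N (charge +1): no H
  1 × N: no H
  1 × O: 1 H
  Total hydrogens = 21.
Net charge +1.
Molecular formula: C13H21BrCl2FN2O3+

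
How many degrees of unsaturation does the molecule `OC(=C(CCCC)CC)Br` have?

Molecular formula from the SMILES: C8H15BrO.
DoU = (2C + 2 + N − H − X)/2 = (2·8 + 2 + 0 − 15 − 1)/2 = 2/2 = 1.
(Structurally: 0 ring(s) + 1 π bond(s) = 1.)

1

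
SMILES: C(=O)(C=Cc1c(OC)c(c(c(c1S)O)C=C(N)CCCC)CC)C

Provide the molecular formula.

C19H27NO3S

Heavy atoms from the SMILES: 19 C, 1 N, 3 O, 1 S.
Implicit hydrogens by atom environment:
  6 × C (aromatic): no H
  4 × C: 3 H each → 12
  4 × C: 2 H each → 8
  3 × C: 1 H each → 3
  2 × C: no H
  2 × O: no H
  1 × N: 2 H
  1 × O: 1 H
  1 × S: 1 H
  Total hydrogens = 27.
Molecular formula: C19H27NO3S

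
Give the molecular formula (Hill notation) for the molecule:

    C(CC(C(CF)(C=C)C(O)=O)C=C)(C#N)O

Heavy atoms from the SMILES: 11 C, 1 F, 1 N, 3 O.
Implicit hydrogens by atom environment:
  4 × C: 2 H each → 8
  4 × C: 1 H each → 4
  3 × C: no H
  2 × O: 1 H each → 2
  1 × F: no H
  1 × N: no H
  1 × O: no H
  Total hydrogens = 14.
Molecular formula: C11H14FNO3

C11H14FNO3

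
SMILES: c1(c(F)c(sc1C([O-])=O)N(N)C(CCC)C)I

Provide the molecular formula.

Heavy atoms from the SMILES: 10 C, 1 F, 1 I, 2 N, 2 O, 1 S.
Implicit hydrogens by atom environment:
  4 × C (aromatic): no H
  2 × C: 3 H each → 6
  2 × C: 2 H each → 4
  1 × C: 1 H
  1 × C: no H
  1 × F: no H
  1 × I: no H
  1 × N: 2 H
  1 × N: no H
  1 × O: no H
  1 × O (charge -1): no H
  1 × S (aromatic): no H
  Total hydrogens = 13.
Net charge -1.
Molecular formula: C10H13FIN2O2S-

C10H13FIN2O2S-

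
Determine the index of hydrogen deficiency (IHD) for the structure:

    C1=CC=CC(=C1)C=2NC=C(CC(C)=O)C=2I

Molecular formula from the SMILES: C13H12INO.
DoU = (2C + 2 + N − H − X)/2 = (2·13 + 2 + 1 − 12 − 1)/2 = 16/2 = 8.
(Structurally: 2 ring(s) + 6 π bond(s) = 8.)

8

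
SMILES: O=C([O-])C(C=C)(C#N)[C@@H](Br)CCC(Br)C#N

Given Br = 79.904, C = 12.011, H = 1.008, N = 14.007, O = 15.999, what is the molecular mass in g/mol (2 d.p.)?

349.00

Molecular formula: C10H9Br2N2O2-.
M = 2×79.904 + 10×12.011 + 9×1.008 + 2×14.007 + 2×15.999 = 349.00 g/mol.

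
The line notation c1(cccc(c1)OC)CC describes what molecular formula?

C9H12O

Heavy atoms from the SMILES: 9 C, 1 O.
Implicit hydrogens by atom environment:
  4 × C (aromatic): 1 H each → 4
  2 × C: 3 H each → 6
  2 × C (aromatic): no H
  1 × C: 2 H
  1 × O: no H
  Total hydrogens = 12.
Molecular formula: C9H12O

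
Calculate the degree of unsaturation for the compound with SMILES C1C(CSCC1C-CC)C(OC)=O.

Molecular formula from the SMILES: C10H18O2S.
DoU = (2C + 2 + N − H − X)/2 = (2·10 + 2 + 0 − 18 − 0)/2 = 4/2 = 2.
(Structurally: 1 ring(s) + 1 π bond(s) = 2.)

2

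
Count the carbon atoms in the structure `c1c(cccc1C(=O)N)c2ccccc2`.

13

The symbol for carbon appears 13 times in the SMILES. Lowercase c denotes aromatic carbon and counts toward C.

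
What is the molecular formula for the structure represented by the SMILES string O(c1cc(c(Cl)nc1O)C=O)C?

Heavy atoms from the SMILES: 7 C, 1 Cl, 1 N, 3 O.
Implicit hydrogens by atom environment:
  4 × C (aromatic): no H
  2 × O: no H
  1 × C: 3 H
  1 × C (aromatic): 1 H
  1 × C: 1 H
  1 × Cl: no H
  1 × N (aromatic): no H
  1 × O: 1 H
  Total hydrogens = 6.
Molecular formula: C7H6ClNO3

C7H6ClNO3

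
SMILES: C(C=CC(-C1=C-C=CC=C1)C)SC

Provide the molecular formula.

C12H16S

Heavy atoms from the SMILES: 12 C, 1 S.
Implicit hydrogens by atom environment:
  5 × C (aromatic): 1 H each → 5
  3 × C: 1 H each → 3
  2 × C: 3 H each → 6
  1 × C: 2 H
  1 × C (aromatic): no H
  1 × S: no H
  Total hydrogens = 16.
Molecular formula: C12H16S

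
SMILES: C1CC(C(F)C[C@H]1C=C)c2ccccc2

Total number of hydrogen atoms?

17

Hydrogens are implicit in SMILES; fill each atom to its normal valence:
  5 × C (aromatic): 1 H each → 5
  4 × C: 2 H each → 8
  4 × C: 1 H each → 4
  1 × C (aromatic): no H
  1 × F: no H
  Total hydrogens = 17.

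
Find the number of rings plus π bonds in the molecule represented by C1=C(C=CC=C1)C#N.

6

Molecular formula from the SMILES: C7H5N.
DoU = (2C + 2 + N − H − X)/2 = (2·7 + 2 + 1 − 5 − 0)/2 = 12/2 = 6.
(Structurally: 1 ring(s) + 5 π bond(s) = 6.)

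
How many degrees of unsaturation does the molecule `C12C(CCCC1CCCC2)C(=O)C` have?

3

Molecular formula from the SMILES: C12H20O.
DoU = (2C + 2 + N − H − X)/2 = (2·12 + 2 + 0 − 20 − 0)/2 = 6/2 = 3.
(Structurally: 2 ring(s) + 1 π bond(s) = 3.)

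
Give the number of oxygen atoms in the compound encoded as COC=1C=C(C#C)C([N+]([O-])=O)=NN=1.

3

The symbol for oxygen appears 3 times in the SMILES.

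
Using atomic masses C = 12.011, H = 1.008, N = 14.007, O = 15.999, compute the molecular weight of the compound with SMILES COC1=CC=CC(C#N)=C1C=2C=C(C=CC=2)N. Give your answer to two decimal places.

Molecular formula: C14H12N2O.
M = 14×12.011 + 12×1.008 + 2×14.007 + 1×15.999 = 224.26 g/mol.

224.26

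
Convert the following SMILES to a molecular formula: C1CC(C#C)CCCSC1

Heavy atoms from the SMILES: 9 C, 1 S.
Implicit hydrogens by atom environment:
  6 × C: 2 H each → 12
  2 × C: 1 H each → 2
  1 × C: no H
  1 × S: no H
  Total hydrogens = 14.
Molecular formula: C9H14S

C9H14S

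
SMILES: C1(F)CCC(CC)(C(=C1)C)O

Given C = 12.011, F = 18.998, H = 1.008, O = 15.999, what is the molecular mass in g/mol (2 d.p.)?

Molecular formula: C9H15FO.
M = 9×12.011 + 1×18.998 + 15×1.008 + 1×15.999 = 158.22 g/mol.

158.22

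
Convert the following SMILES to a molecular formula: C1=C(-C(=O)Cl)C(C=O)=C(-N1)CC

C8H8ClNO2

Heavy atoms from the SMILES: 8 C, 1 Cl, 1 N, 2 O.
Implicit hydrogens by atom environment:
  3 × C (aromatic): no H
  2 × O: no H
  1 × C: 3 H
  1 × C: 2 H
  1 × C (aromatic): 1 H
  1 × C: 1 H
  1 × C: no H
  1 × Cl: no H
  1 × N (aromatic): 1 H
  Total hydrogens = 8.
Molecular formula: C8H8ClNO2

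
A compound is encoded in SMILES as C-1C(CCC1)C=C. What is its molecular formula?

C7H12

Heavy atoms from the SMILES: 7 C.
Implicit hydrogens by atom environment:
  5 × C: 2 H each → 10
  2 × C: 1 H each → 2
  Total hydrogens = 12.
Molecular formula: C7H12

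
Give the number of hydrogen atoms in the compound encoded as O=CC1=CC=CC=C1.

Hydrogens are implicit in SMILES; fill each atom to its normal valence:
  5 × C (aromatic): 1 H each → 5
  1 × C: 1 H
  1 × C (aromatic): no H
  1 × O: no H
  Total hydrogens = 6.

6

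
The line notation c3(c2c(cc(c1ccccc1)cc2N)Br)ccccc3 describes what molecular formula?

Heavy atoms from the SMILES: 1 Br, 18 C, 1 N.
Implicit hydrogens by atom environment:
  12 × C (aromatic): 1 H each → 12
  6 × C (aromatic): no H
  1 × Br: no H
  1 × N: 2 H
  Total hydrogens = 14.
Molecular formula: C18H14BrN

C18H14BrN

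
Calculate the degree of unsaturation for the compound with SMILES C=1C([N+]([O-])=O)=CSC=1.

Molecular formula from the SMILES: C4H3NO2S.
DoU = (2C + 2 + N − H − X)/2 = (2·4 + 2 + 1 − 3 − 0)/2 = 8/2 = 4.
(Structurally: 1 ring(s) + 3 π bond(s) = 4.)

4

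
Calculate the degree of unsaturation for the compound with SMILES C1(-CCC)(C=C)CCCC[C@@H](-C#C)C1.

Molecular formula from the SMILES: C14H22.
DoU = (2C + 2 + N − H − X)/2 = (2·14 + 2 + 0 − 22 − 0)/2 = 8/2 = 4.
(Structurally: 1 ring(s) + 3 π bond(s) = 4.)

4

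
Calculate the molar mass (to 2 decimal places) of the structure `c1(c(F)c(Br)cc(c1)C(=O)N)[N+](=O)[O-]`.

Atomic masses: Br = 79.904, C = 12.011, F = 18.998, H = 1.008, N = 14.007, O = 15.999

263.02

Molecular formula: C7H4BrFN2O3.
M = 1×79.904 + 7×12.011 + 1×18.998 + 4×1.008 + 2×14.007 + 3×15.999 = 263.02 g/mol.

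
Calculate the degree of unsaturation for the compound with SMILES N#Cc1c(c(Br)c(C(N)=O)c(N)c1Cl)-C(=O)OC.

Molecular formula from the SMILES: C10H7BrClN3O3.
DoU = (2C + 2 + N − H − X)/2 = (2·10 + 2 + 3 − 7 − 2)/2 = 16/2 = 8.
(Structurally: 1 ring(s) + 7 π bond(s) = 8.)

8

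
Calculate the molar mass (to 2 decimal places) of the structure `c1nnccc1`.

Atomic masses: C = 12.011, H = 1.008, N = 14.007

Molecular formula: C4H4N2.
M = 4×12.011 + 4×1.008 + 2×14.007 = 80.09 g/mol.

80.09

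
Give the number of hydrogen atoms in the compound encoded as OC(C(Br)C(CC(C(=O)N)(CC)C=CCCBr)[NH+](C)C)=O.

25

Hydrogens are implicit in SMILES; fill each atom to its normal valence:
  4 × C: 2 H each → 8
  4 × C: 1 H each → 4
  3 × C: 3 H each → 9
  3 × C: no H
  2 × Br: no H
  2 × O: no H
  1 × N: 2 H
  1 × N (charge +1): 1 H
  1 × O: 1 H
  Total hydrogens = 25.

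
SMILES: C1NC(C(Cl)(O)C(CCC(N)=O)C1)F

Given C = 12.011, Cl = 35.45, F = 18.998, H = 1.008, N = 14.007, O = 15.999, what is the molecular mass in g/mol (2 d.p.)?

224.66

Molecular formula: C8H14ClFN2O2.
M = 8×12.011 + 1×35.45 + 1×18.998 + 14×1.008 + 2×14.007 + 2×15.999 = 224.66 g/mol.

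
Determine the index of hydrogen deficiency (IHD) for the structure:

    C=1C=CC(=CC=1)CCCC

4

Molecular formula from the SMILES: C10H14.
DoU = (2C + 2 + N − H − X)/2 = (2·10 + 2 + 0 − 14 − 0)/2 = 8/2 = 4.
(Structurally: 1 ring(s) + 3 π bond(s) = 4.)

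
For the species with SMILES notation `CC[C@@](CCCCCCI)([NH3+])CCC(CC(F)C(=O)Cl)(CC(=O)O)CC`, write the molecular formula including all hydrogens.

Heavy atoms from the SMILES: 19 C, 1 Cl, 1 F, 1 I, 1 N, 3 O.
Implicit hydrogens by atom environment:
  12 × C: 2 H each → 24
  4 × C: no H
  2 × C: 3 H each → 6
  2 × O: no H
  1 × C: 1 H
  1 × Cl: no H
  1 × F: no H
  1 × I: no H
  1 × N (charge +1): 3 H
  1 × O: 1 H
  Total hydrogens = 35.
Net charge +1.
Molecular formula: C19H35ClFINO3+

C19H35ClFINO3+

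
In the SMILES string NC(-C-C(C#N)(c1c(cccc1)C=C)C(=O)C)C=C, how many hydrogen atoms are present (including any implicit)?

Hydrogens are implicit in SMILES; fill each atom to its normal valence:
  4 × C (aromatic): 1 H each → 4
  3 × C: 2 H each → 6
  3 × C: 1 H each → 3
  3 × C: no H
  2 × C (aromatic): no H
  1 × C: 3 H
  1 × N: 2 H
  1 × N: no H
  1 × O: no H
  Total hydrogens = 18.

18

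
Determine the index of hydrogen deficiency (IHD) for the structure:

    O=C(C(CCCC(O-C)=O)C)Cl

Molecular formula from the SMILES: C8H13ClO3.
DoU = (2C + 2 + N − H − X)/2 = (2·8 + 2 + 0 − 13 − 1)/2 = 4/2 = 2.
(Structurally: 0 ring(s) + 2 π bond(s) = 2.)

2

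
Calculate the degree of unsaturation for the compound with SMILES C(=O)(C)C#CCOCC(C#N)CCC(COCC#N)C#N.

9

Molecular formula from the SMILES: C15H17N3O3.
DoU = (2C + 2 + N − H − X)/2 = (2·15 + 2 + 3 − 17 − 0)/2 = 18/2 = 9.
(Structurally: 0 ring(s) + 9 π bond(s) = 9.)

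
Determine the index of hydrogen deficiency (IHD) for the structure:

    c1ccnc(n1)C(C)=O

Molecular formula from the SMILES: C6H6N2O.
DoU = (2C + 2 + N − H − X)/2 = (2·6 + 2 + 2 − 6 − 0)/2 = 10/2 = 5.
(Structurally: 1 ring(s) + 4 π bond(s) = 5.)

5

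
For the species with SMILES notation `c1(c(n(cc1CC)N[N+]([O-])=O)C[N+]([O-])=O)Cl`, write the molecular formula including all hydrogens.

C7H9ClN4O4

Heavy atoms from the SMILES: 7 C, 1 Cl, 4 N, 4 O.
Implicit hydrogens by atom environment:
  3 × C (aromatic): no H
  2 × C: 2 H each → 4
  2 × N (charge +1): no H
  2 × O: no H
  2 × O (charge -1): no H
  1 × C: 3 H
  1 × C (aromatic): 1 H
  1 × Cl: no H
  1 × N: 1 H
  1 × N (aromatic): no H
  Total hydrogens = 9.
Molecular formula: C7H9ClN4O4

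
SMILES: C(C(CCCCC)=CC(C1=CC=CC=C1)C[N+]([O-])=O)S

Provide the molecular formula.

C16H23NO2S

Heavy atoms from the SMILES: 16 C, 1 N, 2 O, 1 S.
Implicit hydrogens by atom environment:
  6 × C: 2 H each → 12
  5 × C (aromatic): 1 H each → 5
  2 × C: 1 H each → 2
  1 × C: 3 H
  1 × C: no H
  1 × C (aromatic): no H
  1 × N (charge +1): no H
  1 × O: no H
  1 × O (charge -1): no H
  1 × S: 1 H
  Total hydrogens = 23.
Molecular formula: C16H23NO2S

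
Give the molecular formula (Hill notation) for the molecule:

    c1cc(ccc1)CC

Heavy atoms from the SMILES: 8 C.
Implicit hydrogens by atom environment:
  5 × C (aromatic): 1 H each → 5
  1 × C: 3 H
  1 × C: 2 H
  1 × C (aromatic): no H
  Total hydrogens = 10.
Molecular formula: C8H10

C8H10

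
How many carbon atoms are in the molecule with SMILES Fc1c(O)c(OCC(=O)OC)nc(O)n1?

7

The symbol for carbon appears 7 times in the SMILES. Lowercase c denotes aromatic carbon and counts toward C.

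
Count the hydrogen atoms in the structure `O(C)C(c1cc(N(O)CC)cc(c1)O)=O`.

13

Hydrogens are implicit in SMILES; fill each atom to its normal valence:
  3 × C (aromatic): 1 H each → 3
  3 × C (aromatic): no H
  2 × C: 3 H each → 6
  2 × O: 1 H each → 2
  2 × O: no H
  1 × C: 2 H
  1 × C: no H
  1 × N: no H
  Total hydrogens = 13.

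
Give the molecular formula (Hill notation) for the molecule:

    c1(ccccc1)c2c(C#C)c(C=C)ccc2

Heavy atoms from the SMILES: 16 C.
Implicit hydrogens by atom environment:
  8 × C (aromatic): 1 H each → 8
  4 × C (aromatic): no H
  2 × C: 1 H each → 2
  1 × C: 2 H
  1 × C: no H
  Total hydrogens = 12.
Molecular formula: C16H12

C16H12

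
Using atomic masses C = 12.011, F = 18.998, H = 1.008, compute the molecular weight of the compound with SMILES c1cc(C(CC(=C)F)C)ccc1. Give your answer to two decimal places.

Molecular formula: C11H13F.
M = 11×12.011 + 1×18.998 + 13×1.008 = 164.22 g/mol.

164.22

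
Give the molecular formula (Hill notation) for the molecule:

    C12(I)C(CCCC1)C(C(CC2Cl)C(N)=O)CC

Heavy atoms from the SMILES: 13 C, 1 Cl, 1 I, 1 N, 1 O.
Implicit hydrogens by atom environment:
  6 × C: 2 H each → 12
  4 × C: 1 H each → 4
  2 × C: no H
  1 × C: 3 H
  1 × Cl: no H
  1 × I: no H
  1 × N: 2 H
  1 × O: no H
  Total hydrogens = 21.
Molecular formula: C13H21ClINO

C13H21ClINO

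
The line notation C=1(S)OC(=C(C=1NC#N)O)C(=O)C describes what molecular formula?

Heavy atoms from the SMILES: 7 C, 2 N, 3 O, 1 S.
Implicit hydrogens by atom environment:
  4 × C (aromatic): no H
  2 × C: no H
  1 × C: 3 H
  1 × N: 1 H
  1 × N: no H
  1 × O: 1 H
  1 × O (aromatic): no H
  1 × O: no H
  1 × S: 1 H
  Total hydrogens = 6.
Molecular formula: C7H6N2O3S

C7H6N2O3S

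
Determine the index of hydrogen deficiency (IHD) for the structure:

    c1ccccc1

Molecular formula from the SMILES: C6H6.
DoU = (2C + 2 + N − H − X)/2 = (2·6 + 2 + 0 − 6 − 0)/2 = 8/2 = 4.
(Structurally: 1 ring(s) + 3 π bond(s) = 4.)

4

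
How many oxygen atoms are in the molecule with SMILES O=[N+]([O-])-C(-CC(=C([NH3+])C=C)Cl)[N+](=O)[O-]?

4

The symbol for oxygen appears 4 times in the SMILES.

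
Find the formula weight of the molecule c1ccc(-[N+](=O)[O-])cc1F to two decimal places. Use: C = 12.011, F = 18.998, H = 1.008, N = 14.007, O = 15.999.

Molecular formula: C6H4FNO2.
M = 6×12.011 + 1×18.998 + 4×1.008 + 1×14.007 + 2×15.999 = 141.10 g/mol.

141.10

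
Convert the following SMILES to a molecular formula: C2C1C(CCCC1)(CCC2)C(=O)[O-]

Heavy atoms from the SMILES: 11 C, 2 O.
Implicit hydrogens by atom environment:
  8 × C: 2 H each → 16
  2 × C: no H
  1 × C: 1 H
  1 × O: no H
  1 × O (charge -1): no H
  Total hydrogens = 17.
Net charge -1.
Molecular formula: C11H17O2-

C11H17O2-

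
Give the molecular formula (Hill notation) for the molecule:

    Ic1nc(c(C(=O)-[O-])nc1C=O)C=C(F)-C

C9H5FIN2O3-

Heavy atoms from the SMILES: 9 C, 1 F, 1 I, 2 N, 3 O.
Implicit hydrogens by atom environment:
  4 × C (aromatic): no H
  2 × C: 1 H each → 2
  2 × C: no H
  2 × N (aromatic): no H
  2 × O: no H
  1 × C: 3 H
  1 × F: no H
  1 × I: no H
  1 × O (charge -1): no H
  Total hydrogens = 5.
Net charge -1.
Molecular formula: C9H5FIN2O3-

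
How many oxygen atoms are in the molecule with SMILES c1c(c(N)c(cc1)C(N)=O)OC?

The symbol for oxygen appears 2 times in the SMILES.

2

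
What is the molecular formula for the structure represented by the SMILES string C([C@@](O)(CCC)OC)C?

C7H16O2

Heavy atoms from the SMILES: 7 C, 2 O.
Implicit hydrogens by atom environment:
  3 × C: 3 H each → 9
  3 × C: 2 H each → 6
  1 × C: no H
  1 × O: 1 H
  1 × O: no H
  Total hydrogens = 16.
Molecular formula: C7H16O2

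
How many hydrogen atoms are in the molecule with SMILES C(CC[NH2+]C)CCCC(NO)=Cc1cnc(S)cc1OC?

Hydrogens are implicit in SMILES; fill each atom to its normal valence:
  6 × C: 2 H each → 12
  3 × C (aromatic): no H
  2 × C: 3 H each → 6
  2 × C (aromatic): 1 H each → 2
  1 × C: 1 H
  1 × C: no H
  1 × N (charge +1): 2 H
  1 × N: 1 H
  1 × N (aromatic): no H
  1 × O: 1 H
  1 × O: no H
  1 × S: 1 H
  Total hydrogens = 26.

26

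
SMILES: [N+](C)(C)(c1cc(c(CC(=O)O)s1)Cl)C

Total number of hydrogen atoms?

13

Hydrogens are implicit in SMILES; fill each atom to its normal valence:
  3 × C: 3 H each → 9
  3 × C (aromatic): no H
  1 × C: 2 H
  1 × C (aromatic): 1 H
  1 × C: no H
  1 × Cl: no H
  1 × N (charge +1): no H
  1 × O: 1 H
  1 × O: no H
  1 × S (aromatic): no H
  Total hydrogens = 13.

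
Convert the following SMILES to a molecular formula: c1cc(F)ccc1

C6H5F

Heavy atoms from the SMILES: 6 C, 1 F.
Implicit hydrogens by atom environment:
  5 × C (aromatic): 1 H each → 5
  1 × C (aromatic): no H
  1 × F: no H
  Total hydrogens = 5.
Molecular formula: C6H5F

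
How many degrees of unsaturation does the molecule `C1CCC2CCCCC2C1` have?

Molecular formula from the SMILES: C10H18.
DoU = (2C + 2 + N − H − X)/2 = (2·10 + 2 + 0 − 18 − 0)/2 = 4/2 = 2.
(Structurally: 2 ring(s) + 0 π bond(s) = 2.)

2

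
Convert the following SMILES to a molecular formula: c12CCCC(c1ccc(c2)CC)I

C12H15I

Heavy atoms from the SMILES: 12 C, 1 I.
Implicit hydrogens by atom environment:
  4 × C: 2 H each → 8
  3 × C (aromatic): 1 H each → 3
  3 × C (aromatic): no H
  1 × C: 3 H
  1 × C: 1 H
  1 × I: no H
  Total hydrogens = 15.
Molecular formula: C12H15I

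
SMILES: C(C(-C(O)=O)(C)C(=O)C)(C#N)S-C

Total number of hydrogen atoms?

Hydrogens are implicit in SMILES; fill each atom to its normal valence:
  4 × C: no H
  3 × C: 3 H each → 9
  2 × O: no H
  1 × C: 1 H
  1 × N: no H
  1 × O: 1 H
  1 × S: no H
  Total hydrogens = 11.

11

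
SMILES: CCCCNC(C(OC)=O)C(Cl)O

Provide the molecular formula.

Heavy atoms from the SMILES: 8 C, 1 Cl, 1 N, 3 O.
Implicit hydrogens by atom environment:
  3 × C: 2 H each → 6
  2 × C: 3 H each → 6
  2 × C: 1 H each → 2
  2 × O: no H
  1 × C: no H
  1 × Cl: no H
  1 × N: 1 H
  1 × O: 1 H
  Total hydrogens = 16.
Molecular formula: C8H16ClNO3

C8H16ClNO3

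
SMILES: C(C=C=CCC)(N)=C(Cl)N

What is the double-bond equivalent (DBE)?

3

Molecular formula from the SMILES: C7H11ClN2.
DoU = (2C + 2 + N − H − X)/2 = (2·7 + 2 + 2 − 11 − 1)/2 = 6/2 = 3.
(Structurally: 0 ring(s) + 3 π bond(s) = 3.)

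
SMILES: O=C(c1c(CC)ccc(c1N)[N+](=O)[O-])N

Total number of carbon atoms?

9

The symbol for carbon appears 9 times in the SMILES. Lowercase c denotes aromatic carbon and counts toward C.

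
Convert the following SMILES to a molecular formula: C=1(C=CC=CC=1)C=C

C8H8

Heavy atoms from the SMILES: 8 C.
Implicit hydrogens by atom environment:
  5 × C (aromatic): 1 H each → 5
  1 × C: 2 H
  1 × C: 1 H
  1 × C (aromatic): no H
  Total hydrogens = 8.
Molecular formula: C8H8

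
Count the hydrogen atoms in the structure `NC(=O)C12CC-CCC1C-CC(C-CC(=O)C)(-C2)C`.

27

Hydrogens are implicit in SMILES; fill each atom to its normal valence:
  9 × C: 2 H each → 18
  4 × C: no H
  2 × C: 3 H each → 6
  2 × O: no H
  1 × C: 1 H
  1 × N: 2 H
  Total hydrogens = 27.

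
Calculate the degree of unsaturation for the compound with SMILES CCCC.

0

Molecular formula from the SMILES: C4H10.
DoU = (2C + 2 + N − H − X)/2 = (2·4 + 2 + 0 − 10 − 0)/2 = 0/2 = 0.
(Structurally: 0 ring(s) + 0 π bond(s) = 0.)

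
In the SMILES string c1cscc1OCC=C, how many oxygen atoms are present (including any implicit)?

The symbol for oxygen appears 1 time in the SMILES.

1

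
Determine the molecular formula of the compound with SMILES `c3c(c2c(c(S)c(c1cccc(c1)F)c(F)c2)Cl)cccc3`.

C18H11ClF2S

Heavy atoms from the SMILES: 18 C, 1 Cl, 2 F, 1 S.
Implicit hydrogens by atom environment:
  10 × C (aromatic): 1 H each → 10
  8 × C (aromatic): no H
  2 × F: no H
  1 × Cl: no H
  1 × S: 1 H
  Total hydrogens = 11.
Molecular formula: C18H11ClF2S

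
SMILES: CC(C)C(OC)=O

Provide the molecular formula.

C5H10O2

Heavy atoms from the SMILES: 5 C, 2 O.
Implicit hydrogens by atom environment:
  3 × C: 3 H each → 9
  2 × O: no H
  1 × C: 1 H
  1 × C: no H
  Total hydrogens = 10.
Molecular formula: C5H10O2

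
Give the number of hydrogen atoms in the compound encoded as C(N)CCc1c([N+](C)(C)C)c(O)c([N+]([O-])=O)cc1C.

Hydrogens are implicit in SMILES; fill each atom to its normal valence:
  5 × C (aromatic): no H
  4 × C: 3 H each → 12
  3 × C: 2 H each → 6
  2 × N (charge +1): no H
  1 × C (aromatic): 1 H
  1 × N: 2 H
  1 × O: 1 H
  1 × O: no H
  1 × O (charge -1): no H
  Total hydrogens = 22.

22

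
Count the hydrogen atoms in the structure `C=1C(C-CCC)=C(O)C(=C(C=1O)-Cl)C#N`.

12

Hydrogens are implicit in SMILES; fill each atom to its normal valence:
  5 × C (aromatic): no H
  3 × C: 2 H each → 6
  2 × O: 1 H each → 2
  1 × C: 3 H
  1 × C (aromatic): 1 H
  1 × C: no H
  1 × Cl: no H
  1 × N: no H
  Total hydrogens = 12.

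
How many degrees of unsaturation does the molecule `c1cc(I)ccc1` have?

Molecular formula from the SMILES: C6H5I.
DoU = (2C + 2 + N − H − X)/2 = (2·6 + 2 + 0 − 5 − 1)/2 = 8/2 = 4.
(Structurally: 1 ring(s) + 3 π bond(s) = 4.)

4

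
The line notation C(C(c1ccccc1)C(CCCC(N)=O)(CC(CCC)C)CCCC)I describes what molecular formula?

Heavy atoms from the SMILES: 23 C, 1 I, 1 N, 1 O.
Implicit hydrogens by atom environment:
  10 × C: 2 H each → 20
  5 × C (aromatic): 1 H each → 5
  3 × C: 3 H each → 9
  2 × C: 1 H each → 2
  2 × C: no H
  1 × C (aromatic): no H
  1 × I: no H
  1 × N: 2 H
  1 × O: no H
  Total hydrogens = 38.
Molecular formula: C23H38INO

C23H38INO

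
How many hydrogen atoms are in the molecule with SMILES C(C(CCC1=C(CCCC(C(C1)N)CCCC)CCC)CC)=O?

39

Hydrogens are implicit in SMILES; fill each atom to its normal valence:
  12 × C: 2 H each → 24
  4 × C: 1 H each → 4
  3 × C: 3 H each → 9
  2 × C: no H
  1 × N: 2 H
  1 × O: no H
  Total hydrogens = 39.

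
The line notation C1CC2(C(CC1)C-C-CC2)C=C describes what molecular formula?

Heavy atoms from the SMILES: 12 C.
Implicit hydrogens by atom environment:
  9 × C: 2 H each → 18
  2 × C: 1 H each → 2
  1 × C: no H
  Total hydrogens = 20.
Molecular formula: C12H20

C12H20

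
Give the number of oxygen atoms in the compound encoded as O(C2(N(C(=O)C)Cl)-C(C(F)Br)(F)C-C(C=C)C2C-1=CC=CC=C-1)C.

The symbol for oxygen appears 2 times in the SMILES.

2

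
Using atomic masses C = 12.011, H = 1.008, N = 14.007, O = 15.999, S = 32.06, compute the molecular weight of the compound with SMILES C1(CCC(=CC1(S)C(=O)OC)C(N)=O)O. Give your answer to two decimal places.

231.27

Molecular formula: C9H13NO4S.
M = 9×12.011 + 13×1.008 + 1×14.007 + 4×15.999 + 1×32.06 = 231.27 g/mol.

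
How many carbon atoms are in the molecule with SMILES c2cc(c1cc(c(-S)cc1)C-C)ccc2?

14

The symbol for carbon appears 14 times in the SMILES. Lowercase c denotes aromatic carbon and counts toward C.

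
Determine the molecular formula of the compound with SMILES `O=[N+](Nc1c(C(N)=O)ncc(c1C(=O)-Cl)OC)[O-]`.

C8H7ClN4O5

Heavy atoms from the SMILES: 8 C, 1 Cl, 4 N, 5 O.
Implicit hydrogens by atom environment:
  4 × C (aromatic): no H
  4 × O: no H
  2 × C: no H
  1 × C: 3 H
  1 × C (aromatic): 1 H
  1 × Cl: no H
  1 × N: 2 H
  1 × N: 1 H
  1 × N (aromatic): no H
  1 × N (charge +1): no H
  1 × O (charge -1): no H
  Total hydrogens = 7.
Molecular formula: C8H7ClN4O5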